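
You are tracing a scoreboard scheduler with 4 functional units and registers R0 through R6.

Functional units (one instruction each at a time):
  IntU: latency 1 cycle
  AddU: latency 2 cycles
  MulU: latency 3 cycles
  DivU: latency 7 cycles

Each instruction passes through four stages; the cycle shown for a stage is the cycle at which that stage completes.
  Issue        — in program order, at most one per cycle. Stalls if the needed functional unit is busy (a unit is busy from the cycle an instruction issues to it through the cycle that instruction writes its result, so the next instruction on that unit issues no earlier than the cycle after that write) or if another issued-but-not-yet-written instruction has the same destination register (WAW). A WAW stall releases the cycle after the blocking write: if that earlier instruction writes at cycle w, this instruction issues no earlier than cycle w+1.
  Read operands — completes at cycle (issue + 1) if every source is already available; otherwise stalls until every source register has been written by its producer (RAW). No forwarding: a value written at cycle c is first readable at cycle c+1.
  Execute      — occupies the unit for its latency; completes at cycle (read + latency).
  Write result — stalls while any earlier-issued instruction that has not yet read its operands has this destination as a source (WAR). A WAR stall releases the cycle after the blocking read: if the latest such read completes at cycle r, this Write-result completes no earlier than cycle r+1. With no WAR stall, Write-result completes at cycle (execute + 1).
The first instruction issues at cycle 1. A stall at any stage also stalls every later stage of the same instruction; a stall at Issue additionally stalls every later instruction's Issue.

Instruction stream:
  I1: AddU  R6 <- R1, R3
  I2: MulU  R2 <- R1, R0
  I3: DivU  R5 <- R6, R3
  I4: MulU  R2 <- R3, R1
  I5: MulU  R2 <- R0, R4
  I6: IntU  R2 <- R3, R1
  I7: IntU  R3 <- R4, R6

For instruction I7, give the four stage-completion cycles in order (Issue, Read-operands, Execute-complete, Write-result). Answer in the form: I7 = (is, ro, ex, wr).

I7 = (24, 25, 26, 27)

t=1  I1 dispatched to AddU
t=2  I1 operands ready; I2 dispatched to MulU
t=3  I2 operands ready; I3 dispatched to DivU
t=4  I1 complete
t=5  R6←I1
t=6  I2 complete; I3 operands ready
t=7  R2←I2
t=8  I4 dispatched to MulU
t=9  I4 operands ready
t=12  I4 complete
t=13  I3 complete; R2←I4
t=14  R5←I3; I5 dispatched to MulU
t=15  I5 operands ready
t=18  I5 complete
t=19  R2←I5
t=20  I6 dispatched to IntU
t=21  I6 operands ready
t=22  I6 complete
t=23  R2←I6
t=24  I7 dispatched to IntU
t=25  I7 operands ready
t=26  I7 complete
t=27  R3←I7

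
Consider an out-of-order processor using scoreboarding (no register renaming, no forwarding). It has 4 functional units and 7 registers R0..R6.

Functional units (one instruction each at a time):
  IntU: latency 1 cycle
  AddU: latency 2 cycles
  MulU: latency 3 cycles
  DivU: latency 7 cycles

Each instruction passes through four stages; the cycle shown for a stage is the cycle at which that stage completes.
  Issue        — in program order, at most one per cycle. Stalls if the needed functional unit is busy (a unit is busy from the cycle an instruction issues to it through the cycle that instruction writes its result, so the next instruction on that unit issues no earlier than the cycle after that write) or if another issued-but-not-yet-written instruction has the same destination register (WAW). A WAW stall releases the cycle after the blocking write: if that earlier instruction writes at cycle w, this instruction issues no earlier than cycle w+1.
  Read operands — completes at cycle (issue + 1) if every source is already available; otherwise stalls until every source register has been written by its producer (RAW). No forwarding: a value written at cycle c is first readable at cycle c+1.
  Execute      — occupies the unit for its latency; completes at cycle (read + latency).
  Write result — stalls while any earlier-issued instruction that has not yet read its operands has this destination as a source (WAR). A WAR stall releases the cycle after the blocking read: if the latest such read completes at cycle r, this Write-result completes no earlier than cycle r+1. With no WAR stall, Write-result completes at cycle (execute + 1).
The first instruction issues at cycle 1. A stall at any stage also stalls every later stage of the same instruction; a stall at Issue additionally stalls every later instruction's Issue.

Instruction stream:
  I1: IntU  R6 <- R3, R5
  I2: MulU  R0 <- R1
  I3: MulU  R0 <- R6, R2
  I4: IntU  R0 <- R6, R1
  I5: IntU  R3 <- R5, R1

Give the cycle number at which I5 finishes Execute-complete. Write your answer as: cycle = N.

1) issue 1, read 2, done 3, write 4
2) issue 2, read 3, done 6, write 7
3) issue 8, read 9, done 12, write 13  <struct: MulU busy until I2 writes@7>
4) issue 14, read 15, done 16, write 17  <WAW R0: wait I3 write@13>
5) issue 18, read 19, done 20, write 21  <struct: IntU busy until I4 writes@17>

cycle = 20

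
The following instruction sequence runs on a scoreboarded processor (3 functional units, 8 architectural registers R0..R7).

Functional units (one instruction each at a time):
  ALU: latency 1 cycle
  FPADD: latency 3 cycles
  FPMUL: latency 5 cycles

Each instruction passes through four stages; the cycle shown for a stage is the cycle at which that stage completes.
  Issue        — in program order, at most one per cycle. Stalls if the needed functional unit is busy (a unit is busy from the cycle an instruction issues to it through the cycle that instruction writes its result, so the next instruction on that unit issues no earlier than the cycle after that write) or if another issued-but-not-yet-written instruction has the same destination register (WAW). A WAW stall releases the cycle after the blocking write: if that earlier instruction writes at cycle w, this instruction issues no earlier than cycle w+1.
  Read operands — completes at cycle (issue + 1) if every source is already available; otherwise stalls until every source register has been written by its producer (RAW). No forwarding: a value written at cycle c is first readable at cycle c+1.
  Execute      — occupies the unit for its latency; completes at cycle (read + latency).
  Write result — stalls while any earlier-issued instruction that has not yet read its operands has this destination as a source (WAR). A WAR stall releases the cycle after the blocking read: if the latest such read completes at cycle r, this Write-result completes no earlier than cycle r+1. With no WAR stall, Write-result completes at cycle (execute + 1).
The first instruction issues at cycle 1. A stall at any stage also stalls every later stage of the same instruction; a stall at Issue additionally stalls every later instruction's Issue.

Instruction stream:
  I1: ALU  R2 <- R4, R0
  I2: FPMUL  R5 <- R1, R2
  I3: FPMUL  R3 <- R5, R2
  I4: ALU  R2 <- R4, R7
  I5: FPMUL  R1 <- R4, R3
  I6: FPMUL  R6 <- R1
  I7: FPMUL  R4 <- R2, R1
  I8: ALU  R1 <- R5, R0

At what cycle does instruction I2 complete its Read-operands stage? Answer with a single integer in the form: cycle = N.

I1: IS=1 RO=2 EX=3 WR=4
I2: IS=2 RO=5 EX=10 WR=11  [RAW R2: wait I1 write@4]
I3: IS=12 RO=13 EX=18 WR=19  [struct: FPMUL busy until I2 writes@11]
I4: IS=13 RO=14 EX=15 WR=16
I5: IS=20 RO=21 EX=26 WR=27  [struct: FPMUL busy until I3 writes@19]
I6: IS=28 RO=29 EX=34 WR=35  [struct: FPMUL busy until I5 writes@27]
I7: IS=36 RO=37 EX=42 WR=43  [struct: FPMUL busy until I6 writes@35]
I8: IS=37 RO=38 EX=39 WR=40

cycle = 5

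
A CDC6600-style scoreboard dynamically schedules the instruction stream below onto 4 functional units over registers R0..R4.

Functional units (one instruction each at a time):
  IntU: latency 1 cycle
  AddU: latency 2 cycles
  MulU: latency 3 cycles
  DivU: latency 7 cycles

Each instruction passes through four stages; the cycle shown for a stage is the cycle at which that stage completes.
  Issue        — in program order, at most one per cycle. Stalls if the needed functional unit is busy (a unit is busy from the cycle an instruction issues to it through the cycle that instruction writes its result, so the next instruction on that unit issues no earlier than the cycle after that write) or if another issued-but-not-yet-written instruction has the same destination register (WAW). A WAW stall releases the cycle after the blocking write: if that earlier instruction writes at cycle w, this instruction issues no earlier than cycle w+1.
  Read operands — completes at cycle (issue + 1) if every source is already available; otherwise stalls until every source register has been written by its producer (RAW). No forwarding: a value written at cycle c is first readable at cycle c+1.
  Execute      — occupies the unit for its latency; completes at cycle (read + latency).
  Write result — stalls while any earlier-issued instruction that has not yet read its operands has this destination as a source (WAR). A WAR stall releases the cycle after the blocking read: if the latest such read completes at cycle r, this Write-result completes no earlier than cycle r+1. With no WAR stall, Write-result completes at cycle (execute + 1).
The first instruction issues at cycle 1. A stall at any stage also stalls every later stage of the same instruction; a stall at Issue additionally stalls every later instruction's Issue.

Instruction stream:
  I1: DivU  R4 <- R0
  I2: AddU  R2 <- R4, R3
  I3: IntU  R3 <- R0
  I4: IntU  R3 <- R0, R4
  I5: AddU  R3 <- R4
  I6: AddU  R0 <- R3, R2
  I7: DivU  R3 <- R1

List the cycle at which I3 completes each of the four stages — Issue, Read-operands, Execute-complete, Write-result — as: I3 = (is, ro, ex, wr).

  I1 | 1 | 2 | 9 | 10
  I2 | 2 | 11 | 13 | 14   RAW R4: wait I1 write@10
  I3 | 3 | 4 | 5 | 12   WAR R3: wait I2 read@11
  I4 | 13 | 14 | 15 | 16   struct: IntU busy until I3 writes@12
  I5 | 17 | 18 | 20 | 21   WAW R3: wait I4 write@16
  I6 | 22 | 23 | 25 | 26   struct: AddU busy until I5 writes@21
  I7 | 23 | 24 | 31 | 32

I3 = (3, 4, 5, 12)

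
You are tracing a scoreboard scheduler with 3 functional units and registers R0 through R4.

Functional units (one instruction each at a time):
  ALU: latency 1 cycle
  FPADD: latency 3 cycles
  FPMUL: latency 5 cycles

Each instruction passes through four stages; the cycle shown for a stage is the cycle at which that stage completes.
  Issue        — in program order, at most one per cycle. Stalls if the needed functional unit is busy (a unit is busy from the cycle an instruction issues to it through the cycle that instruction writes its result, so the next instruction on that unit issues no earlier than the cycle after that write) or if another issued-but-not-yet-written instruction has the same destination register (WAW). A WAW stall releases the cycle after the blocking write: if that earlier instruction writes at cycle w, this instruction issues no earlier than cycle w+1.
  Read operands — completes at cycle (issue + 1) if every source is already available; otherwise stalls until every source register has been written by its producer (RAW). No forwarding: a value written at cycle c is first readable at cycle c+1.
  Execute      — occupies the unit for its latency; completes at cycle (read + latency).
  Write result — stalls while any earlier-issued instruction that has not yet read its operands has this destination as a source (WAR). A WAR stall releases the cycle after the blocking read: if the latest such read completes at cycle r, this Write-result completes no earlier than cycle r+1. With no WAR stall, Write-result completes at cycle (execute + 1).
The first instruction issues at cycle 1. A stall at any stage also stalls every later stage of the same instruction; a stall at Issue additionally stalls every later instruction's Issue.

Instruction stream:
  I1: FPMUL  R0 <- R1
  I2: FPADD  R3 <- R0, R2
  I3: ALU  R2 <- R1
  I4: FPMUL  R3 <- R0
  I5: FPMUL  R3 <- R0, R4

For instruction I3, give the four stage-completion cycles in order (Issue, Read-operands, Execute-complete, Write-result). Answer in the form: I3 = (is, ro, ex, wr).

I3 = (3, 4, 5, 10)

I1: IS=1 RO=2 EX=7 WR=8
I2: IS=2 RO=9 EX=12 WR=13  [RAW R0: wait I1 write@8]
I3: IS=3 RO=4 EX=5 WR=10  [WAR R2: wait I2 read@9]
I4: IS=14 RO=15 EX=20 WR=21  [WAW R3: wait I2 write@13]
I5: IS=22 RO=23 EX=28 WR=29  [struct: FPMUL busy until I4 writes@21]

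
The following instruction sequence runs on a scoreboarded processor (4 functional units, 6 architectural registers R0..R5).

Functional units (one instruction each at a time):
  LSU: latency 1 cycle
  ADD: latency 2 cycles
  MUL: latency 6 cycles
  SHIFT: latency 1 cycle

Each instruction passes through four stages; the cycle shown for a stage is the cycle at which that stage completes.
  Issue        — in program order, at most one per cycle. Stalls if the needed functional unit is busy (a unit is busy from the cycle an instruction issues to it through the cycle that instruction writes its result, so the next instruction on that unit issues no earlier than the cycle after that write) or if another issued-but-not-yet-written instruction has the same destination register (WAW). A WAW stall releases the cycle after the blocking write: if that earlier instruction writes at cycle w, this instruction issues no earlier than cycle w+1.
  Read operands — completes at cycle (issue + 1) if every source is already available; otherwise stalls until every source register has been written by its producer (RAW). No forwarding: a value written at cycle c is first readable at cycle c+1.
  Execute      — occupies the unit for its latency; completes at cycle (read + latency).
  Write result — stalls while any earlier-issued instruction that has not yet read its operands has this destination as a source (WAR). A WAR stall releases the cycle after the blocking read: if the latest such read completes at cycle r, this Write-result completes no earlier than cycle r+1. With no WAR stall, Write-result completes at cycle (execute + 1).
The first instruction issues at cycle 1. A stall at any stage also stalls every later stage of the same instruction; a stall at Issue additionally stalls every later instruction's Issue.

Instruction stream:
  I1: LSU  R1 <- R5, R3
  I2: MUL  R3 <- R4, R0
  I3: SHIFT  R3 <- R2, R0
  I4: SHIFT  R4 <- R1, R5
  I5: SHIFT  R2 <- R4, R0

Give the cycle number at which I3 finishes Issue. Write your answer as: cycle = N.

cycle = 11

I1  is:1  ro:2  ex:3  wr:4
I2  is:2  ro:3  ex:9  wr:10
I3  is:11  ro:12  ex:13  wr:14  — WAW R3: wait I2 write@10
I4  is:15  ro:16  ex:17  wr:18  — struct: SHIFT busy until I3 writes@14
I5  is:19  ro:20  ex:21  wr:22  — struct: SHIFT busy until I4 writes@18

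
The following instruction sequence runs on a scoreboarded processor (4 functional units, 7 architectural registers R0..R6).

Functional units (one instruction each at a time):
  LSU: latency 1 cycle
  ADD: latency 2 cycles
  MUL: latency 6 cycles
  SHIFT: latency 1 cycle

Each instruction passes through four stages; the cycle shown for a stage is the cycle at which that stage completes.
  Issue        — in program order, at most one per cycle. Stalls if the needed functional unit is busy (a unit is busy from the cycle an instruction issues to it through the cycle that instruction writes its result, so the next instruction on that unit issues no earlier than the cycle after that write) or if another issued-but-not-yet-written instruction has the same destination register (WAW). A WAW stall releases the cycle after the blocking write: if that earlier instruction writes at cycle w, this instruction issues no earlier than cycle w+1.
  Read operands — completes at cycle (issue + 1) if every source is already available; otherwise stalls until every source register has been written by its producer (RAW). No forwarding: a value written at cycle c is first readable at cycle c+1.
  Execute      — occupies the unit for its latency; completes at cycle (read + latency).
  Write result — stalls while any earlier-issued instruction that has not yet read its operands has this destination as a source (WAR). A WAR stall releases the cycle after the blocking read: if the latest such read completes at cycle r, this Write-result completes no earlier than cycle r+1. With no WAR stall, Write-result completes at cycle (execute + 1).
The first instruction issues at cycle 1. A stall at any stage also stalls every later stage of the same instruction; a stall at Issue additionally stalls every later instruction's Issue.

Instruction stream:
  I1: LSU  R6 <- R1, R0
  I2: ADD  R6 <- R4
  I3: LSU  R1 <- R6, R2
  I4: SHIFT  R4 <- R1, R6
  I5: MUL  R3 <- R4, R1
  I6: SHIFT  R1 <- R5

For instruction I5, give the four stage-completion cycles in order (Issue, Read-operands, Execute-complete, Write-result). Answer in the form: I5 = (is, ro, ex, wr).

c1: issue I1 (LSU)
c2: I1 read-ops
c3: I1 finished on LSU
c4: I1→R6
c5: issue I2 (ADD)
c6: I2 read-ops | issue I3 (LSU)
c7: issue I4 (SHIFT)
c8: I2 finished on ADD | issue I5 (MUL)
c9: I2→R6
c10: I3 read-ops
c11: I3 finished on LSU
c12: I3→R1
c13: I4 read-ops
c14: I4 finished on SHIFT
c15: I4→R4
c16: I5 read-ops | issue I6 (SHIFT)
c17: I6 read-ops
c18: I6 finished on SHIFT
c19: I6→R1
c22: I5 finished on MUL
c23: I5→R3

I5 = (8, 16, 22, 23)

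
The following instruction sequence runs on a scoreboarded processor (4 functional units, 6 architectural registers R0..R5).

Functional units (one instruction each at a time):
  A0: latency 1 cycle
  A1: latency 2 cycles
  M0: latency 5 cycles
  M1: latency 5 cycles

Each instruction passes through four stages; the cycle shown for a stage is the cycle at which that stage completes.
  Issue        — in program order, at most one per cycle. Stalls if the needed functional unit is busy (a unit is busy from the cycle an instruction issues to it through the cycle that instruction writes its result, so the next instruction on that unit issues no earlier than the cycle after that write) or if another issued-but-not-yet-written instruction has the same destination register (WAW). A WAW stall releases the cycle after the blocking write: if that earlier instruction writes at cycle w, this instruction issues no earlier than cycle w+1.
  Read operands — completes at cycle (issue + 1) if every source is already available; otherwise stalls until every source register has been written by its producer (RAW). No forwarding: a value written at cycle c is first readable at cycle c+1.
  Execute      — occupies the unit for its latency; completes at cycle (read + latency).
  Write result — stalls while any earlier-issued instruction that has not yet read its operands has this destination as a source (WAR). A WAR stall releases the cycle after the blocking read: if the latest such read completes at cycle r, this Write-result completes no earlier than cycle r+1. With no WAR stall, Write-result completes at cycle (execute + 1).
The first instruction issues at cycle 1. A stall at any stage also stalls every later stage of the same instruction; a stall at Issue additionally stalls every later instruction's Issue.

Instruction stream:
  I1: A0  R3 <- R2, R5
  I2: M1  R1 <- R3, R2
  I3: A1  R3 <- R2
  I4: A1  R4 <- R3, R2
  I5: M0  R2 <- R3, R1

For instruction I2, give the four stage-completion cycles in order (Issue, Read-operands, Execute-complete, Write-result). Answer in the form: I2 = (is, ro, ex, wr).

[1] issue I1 (A0)
[2] I1 read-ops · issue I2 (M1)
[3] I1 finished on A0
[4] I1→R3
[5] I2 read-ops · issue I3 (A1)
[6] I3 read-ops
[8] I3 finished on A1
[9] I3→R3
[10] I2 finished on M1 · issue I4 (A1)
[11] I2→R1 · I4 read-ops · issue I5 (M0)
[12] I5 read-ops
[13] I4 finished on A1
[14] I4→R4
[17] I5 finished on M0
[18] I5→R2

I2 = (2, 5, 10, 11)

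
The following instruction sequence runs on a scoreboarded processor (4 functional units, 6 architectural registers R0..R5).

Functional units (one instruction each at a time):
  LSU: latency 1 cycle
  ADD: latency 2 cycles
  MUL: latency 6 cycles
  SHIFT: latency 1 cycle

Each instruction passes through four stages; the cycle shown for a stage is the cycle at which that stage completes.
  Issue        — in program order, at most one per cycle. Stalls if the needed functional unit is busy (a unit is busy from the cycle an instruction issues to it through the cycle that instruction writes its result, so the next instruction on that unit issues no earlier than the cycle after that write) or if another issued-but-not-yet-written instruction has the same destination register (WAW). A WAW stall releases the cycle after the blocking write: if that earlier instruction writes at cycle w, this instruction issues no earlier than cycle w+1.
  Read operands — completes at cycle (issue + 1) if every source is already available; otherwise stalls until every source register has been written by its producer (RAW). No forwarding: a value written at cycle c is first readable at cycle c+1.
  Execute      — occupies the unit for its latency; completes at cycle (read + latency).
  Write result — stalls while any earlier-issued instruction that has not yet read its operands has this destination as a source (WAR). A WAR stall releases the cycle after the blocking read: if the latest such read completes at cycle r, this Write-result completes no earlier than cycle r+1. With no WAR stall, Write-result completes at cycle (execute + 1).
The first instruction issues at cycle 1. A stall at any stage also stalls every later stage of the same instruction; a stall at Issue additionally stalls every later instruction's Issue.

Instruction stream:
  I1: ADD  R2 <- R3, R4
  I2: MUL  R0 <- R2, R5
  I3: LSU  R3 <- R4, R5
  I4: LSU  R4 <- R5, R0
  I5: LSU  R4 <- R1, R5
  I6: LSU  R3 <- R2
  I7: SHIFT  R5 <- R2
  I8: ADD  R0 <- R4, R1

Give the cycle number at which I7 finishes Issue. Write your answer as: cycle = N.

cycle = 22

cycle 1: I1→ADD
cycle 2: I1 RO, I2→MUL
cycle 3: I3→LSU
cycle 4: I1 EX, I3 RO
cycle 5: I1 WR R2, I3 EX
cycle 6: I2 RO, I3 WR R3
cycle 7: I4→LSU
cycle 12: I2 EX
cycle 13: I2 WR R0
cycle 14: I4 RO
cycle 15: I4 EX
cycle 16: I4 WR R4
cycle 17: I5→LSU
cycle 18: I5 RO
cycle 19: I5 EX
cycle 20: I5 WR R4
cycle 21: I6→LSU
cycle 22: I6 RO, I7→SHIFT
cycle 23: I6 EX, I7 RO, I8→ADD
cycle 24: I6 WR R3, I7 EX, I8 RO
cycle 25: I7 WR R5
cycle 26: I8 EX
cycle 27: I8 WR R0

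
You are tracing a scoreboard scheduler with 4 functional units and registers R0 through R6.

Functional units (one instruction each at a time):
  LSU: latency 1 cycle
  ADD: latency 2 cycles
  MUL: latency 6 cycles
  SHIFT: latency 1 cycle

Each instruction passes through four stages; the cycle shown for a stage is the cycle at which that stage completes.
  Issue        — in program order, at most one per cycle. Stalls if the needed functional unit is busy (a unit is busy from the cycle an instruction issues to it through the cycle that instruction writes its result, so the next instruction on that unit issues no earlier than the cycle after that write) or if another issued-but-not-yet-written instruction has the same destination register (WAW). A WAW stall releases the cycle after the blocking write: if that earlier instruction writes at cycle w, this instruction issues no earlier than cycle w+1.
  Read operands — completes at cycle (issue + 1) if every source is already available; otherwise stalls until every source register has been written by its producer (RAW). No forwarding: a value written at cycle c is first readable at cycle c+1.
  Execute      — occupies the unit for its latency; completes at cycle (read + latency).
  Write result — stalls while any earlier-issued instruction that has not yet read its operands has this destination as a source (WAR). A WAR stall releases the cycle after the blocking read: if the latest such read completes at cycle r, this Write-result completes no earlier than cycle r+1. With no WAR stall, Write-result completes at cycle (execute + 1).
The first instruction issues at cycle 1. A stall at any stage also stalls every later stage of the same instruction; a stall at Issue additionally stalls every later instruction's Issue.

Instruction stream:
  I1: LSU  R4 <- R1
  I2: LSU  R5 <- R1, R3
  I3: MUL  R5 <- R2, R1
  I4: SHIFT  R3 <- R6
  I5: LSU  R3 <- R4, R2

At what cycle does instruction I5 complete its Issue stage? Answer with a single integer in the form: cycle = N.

c1: I1 dispatched to LSU
c2: I1 operands ready
c3: I1 complete
c4: R4←I1
c5: I2 dispatched to LSU
c6: I2 operands ready
c7: I2 complete
c8: R5←I2
c9: I3 dispatched to MUL
c10: I3 operands ready; I4 dispatched to SHIFT
c11: I4 operands ready
c12: I4 complete
c13: R3←I4
c14: I5 dispatched to LSU
c15: I5 operands ready
c16: I3 complete; I5 complete
c17: R5←I3; R3←I5

cycle = 14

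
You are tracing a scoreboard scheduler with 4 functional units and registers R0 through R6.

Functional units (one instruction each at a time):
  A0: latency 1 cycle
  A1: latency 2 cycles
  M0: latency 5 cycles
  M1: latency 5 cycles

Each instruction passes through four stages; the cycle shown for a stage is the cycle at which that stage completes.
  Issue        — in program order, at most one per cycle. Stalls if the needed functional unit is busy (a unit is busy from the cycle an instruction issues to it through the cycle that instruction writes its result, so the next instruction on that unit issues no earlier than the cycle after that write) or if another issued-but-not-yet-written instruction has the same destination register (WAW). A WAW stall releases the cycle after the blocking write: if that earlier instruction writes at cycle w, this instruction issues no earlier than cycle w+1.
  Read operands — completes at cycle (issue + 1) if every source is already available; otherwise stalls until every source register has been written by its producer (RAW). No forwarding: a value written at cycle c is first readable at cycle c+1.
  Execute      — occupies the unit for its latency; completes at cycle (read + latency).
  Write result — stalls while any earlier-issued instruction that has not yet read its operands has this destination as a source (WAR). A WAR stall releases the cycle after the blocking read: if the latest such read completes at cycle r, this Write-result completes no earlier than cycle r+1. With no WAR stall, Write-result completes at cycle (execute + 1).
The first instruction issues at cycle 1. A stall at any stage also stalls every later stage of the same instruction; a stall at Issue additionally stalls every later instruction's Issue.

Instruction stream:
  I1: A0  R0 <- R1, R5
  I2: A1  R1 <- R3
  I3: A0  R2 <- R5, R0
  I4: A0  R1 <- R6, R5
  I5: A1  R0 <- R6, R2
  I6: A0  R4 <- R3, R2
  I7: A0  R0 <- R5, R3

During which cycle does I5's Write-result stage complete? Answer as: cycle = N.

cycle = 14

I1 -> (1, 2, 3, 4)
I2 -> (2, 3, 5, 6)
I3 -> (5, 6, 7, 8)  // struct: A0 busy until I1 writes@4
I4 -> (9, 10, 11, 12)  // struct: A0 busy until I3 writes@8
I5 -> (10, 11, 13, 14)
I6 -> (13, 14, 15, 16)  // struct: A0 busy until I4 writes@12
I7 -> (17, 18, 19, 20)  // struct: A0 busy until I6 writes@16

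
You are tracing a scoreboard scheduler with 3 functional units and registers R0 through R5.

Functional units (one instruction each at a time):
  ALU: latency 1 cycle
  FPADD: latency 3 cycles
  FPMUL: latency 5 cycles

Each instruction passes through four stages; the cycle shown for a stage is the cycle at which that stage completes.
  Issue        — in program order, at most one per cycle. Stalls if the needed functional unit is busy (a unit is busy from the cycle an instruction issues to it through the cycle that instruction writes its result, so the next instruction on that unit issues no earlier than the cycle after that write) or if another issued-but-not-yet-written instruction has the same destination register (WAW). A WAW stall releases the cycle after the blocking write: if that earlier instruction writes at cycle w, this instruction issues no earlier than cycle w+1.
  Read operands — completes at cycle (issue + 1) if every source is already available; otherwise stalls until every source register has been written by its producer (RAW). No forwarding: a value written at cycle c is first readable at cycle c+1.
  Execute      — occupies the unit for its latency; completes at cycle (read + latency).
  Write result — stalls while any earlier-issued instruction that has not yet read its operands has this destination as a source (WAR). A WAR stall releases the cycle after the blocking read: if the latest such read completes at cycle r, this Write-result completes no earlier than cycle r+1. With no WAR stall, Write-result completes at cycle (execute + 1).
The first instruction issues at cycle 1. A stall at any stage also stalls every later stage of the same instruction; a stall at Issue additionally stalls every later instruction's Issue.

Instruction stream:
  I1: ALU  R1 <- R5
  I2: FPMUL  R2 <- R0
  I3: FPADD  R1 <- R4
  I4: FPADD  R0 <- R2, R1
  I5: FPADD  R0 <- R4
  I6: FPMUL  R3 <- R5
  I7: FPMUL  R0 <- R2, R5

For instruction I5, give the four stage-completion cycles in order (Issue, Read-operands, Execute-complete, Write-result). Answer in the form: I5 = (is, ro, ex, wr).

cycle 1: I1 issues→ALU
cycle 2: I1 reads · I2 issues→FPMUL
cycle 3: I1 exec-done · I2 reads
cycle 4: I1 writes R1
cycle 5: I3 issues→FPADD
cycle 6: I3 reads
cycle 8: I2 exec-done
cycle 9: I2 writes R2 · I3 exec-done
cycle 10: I3 writes R1
cycle 11: I4 issues→FPADD
cycle 12: I4 reads
cycle 15: I4 exec-done
cycle 16: I4 writes R0
cycle 17: I5 issues→FPADD
cycle 18: I5 reads · I6 issues→FPMUL
cycle 19: I6 reads
cycle 21: I5 exec-done
cycle 22: I5 writes R0
cycle 24: I6 exec-done
cycle 25: I6 writes R3
cycle 26: I7 issues→FPMUL
cycle 27: I7 reads
cycle 32: I7 exec-done
cycle 33: I7 writes R0

I5 = (17, 18, 21, 22)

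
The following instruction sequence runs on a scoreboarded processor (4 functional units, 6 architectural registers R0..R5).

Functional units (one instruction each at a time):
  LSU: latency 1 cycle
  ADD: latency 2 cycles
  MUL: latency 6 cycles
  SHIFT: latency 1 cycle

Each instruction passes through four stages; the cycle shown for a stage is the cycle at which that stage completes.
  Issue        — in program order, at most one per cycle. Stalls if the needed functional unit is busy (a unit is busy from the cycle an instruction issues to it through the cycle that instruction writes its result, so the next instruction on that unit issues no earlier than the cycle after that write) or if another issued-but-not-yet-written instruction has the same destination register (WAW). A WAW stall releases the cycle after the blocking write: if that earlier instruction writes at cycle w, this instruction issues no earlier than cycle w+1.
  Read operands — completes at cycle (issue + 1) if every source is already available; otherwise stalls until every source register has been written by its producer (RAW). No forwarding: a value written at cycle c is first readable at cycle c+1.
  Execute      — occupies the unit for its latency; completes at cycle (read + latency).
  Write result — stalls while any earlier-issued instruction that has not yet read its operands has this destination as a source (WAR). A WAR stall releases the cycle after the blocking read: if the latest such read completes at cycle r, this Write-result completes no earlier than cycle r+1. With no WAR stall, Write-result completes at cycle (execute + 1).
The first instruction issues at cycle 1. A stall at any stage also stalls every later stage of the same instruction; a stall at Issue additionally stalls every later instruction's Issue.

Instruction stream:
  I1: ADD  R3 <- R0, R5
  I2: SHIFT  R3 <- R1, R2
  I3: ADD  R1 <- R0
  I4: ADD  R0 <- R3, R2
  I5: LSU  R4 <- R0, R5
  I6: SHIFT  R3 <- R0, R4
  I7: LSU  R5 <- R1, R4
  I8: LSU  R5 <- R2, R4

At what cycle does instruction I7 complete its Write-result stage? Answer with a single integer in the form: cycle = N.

c1: issue I1 (ADD)
c2: I1 read-ops
c4: I1 finished on ADD
c5: I1→R3
c6: issue I2 (SHIFT)
c7: I2 read-ops · issue I3 (ADD)
c8: I2 finished on SHIFT · I3 read-ops
c9: I2→R3
c10: I3 finished on ADD
c11: I3→R1
c12: issue I4 (ADD)
c13: I4 read-ops · issue I5 (LSU)
c14: issue I6 (SHIFT)
c15: I4 finished on ADD
c16: I4→R0
c17: I5 read-ops
c18: I5 finished on LSU
c19: I5→R4
c20: I6 read-ops · issue I7 (LSU)
c21: I6 finished on SHIFT · I7 read-ops
c22: I6→R3 · I7 finished on LSU
c23: I7→R5
c24: issue I8 (LSU)
c25: I8 read-ops
c26: I8 finished on LSU
c27: I8→R5

cycle = 23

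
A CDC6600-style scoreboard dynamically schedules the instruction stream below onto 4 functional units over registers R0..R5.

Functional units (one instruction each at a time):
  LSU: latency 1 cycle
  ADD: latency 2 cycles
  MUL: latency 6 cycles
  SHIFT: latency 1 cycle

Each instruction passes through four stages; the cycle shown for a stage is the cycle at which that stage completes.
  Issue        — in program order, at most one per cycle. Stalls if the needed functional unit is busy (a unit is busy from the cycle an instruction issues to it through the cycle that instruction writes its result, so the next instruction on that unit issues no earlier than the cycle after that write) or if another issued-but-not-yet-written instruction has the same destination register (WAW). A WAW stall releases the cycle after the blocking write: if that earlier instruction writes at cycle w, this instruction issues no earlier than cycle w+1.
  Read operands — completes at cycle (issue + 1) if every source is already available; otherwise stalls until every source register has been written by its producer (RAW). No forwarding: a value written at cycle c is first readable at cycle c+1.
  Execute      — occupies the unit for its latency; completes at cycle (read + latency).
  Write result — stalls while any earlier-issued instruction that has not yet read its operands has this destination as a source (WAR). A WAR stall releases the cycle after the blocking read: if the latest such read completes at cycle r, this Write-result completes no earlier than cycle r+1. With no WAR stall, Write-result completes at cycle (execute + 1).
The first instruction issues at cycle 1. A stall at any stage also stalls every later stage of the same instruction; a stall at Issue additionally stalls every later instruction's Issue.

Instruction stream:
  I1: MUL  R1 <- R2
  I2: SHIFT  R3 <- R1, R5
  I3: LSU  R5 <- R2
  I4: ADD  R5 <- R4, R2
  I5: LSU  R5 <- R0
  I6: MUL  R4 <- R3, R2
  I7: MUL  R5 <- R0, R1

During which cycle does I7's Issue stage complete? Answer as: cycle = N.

I1: IS=1 RO=2 EX=8 WR=9
I2: IS=2 RO=10 EX=11 WR=12  [RAW R1: wait I1 write@9]
I3: IS=3 RO=4 EX=5 WR=11  [WAR R5: wait I2 read@10]
I4: IS=12 RO=13 EX=15 WR=16  [WAW R5: wait I3 write@11]
I5: IS=17 RO=18 EX=19 WR=20  [WAW R5: wait I4 write@16]
I6: IS=18 RO=19 EX=25 WR=26
I7: IS=27 RO=28 EX=34 WR=35  [struct: MUL busy until I6 writes@26]

cycle = 27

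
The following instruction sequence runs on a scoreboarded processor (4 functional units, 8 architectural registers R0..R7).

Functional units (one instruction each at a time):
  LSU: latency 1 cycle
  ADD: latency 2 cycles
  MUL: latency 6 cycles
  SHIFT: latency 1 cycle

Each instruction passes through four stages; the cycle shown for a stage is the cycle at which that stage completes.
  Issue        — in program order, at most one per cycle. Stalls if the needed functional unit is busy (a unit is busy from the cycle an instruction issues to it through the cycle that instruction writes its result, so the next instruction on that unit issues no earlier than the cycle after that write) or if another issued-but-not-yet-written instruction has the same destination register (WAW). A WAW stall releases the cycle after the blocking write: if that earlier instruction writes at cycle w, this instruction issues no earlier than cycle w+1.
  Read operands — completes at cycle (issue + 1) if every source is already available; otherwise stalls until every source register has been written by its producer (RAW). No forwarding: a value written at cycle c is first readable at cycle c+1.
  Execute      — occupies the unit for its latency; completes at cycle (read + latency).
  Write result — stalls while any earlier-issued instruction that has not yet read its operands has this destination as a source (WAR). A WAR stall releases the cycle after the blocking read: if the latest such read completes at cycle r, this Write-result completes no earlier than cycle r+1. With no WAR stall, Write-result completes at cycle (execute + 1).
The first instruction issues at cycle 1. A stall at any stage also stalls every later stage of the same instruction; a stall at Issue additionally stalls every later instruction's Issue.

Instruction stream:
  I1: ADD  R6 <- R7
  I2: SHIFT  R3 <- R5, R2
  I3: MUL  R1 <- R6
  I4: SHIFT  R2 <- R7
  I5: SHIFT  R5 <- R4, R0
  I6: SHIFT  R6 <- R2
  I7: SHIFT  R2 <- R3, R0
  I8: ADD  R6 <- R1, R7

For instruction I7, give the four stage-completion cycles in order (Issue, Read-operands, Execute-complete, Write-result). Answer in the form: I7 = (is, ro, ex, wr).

[I1] 1/2/4/5
[I2] 2/3/4/5
[I3] 3/6/12/13  (RAW R6: wait I1 write@5)
[I4] 6/7/8/9  (struct: SHIFT busy until I2 writes@5)
[I5] 10/11/12/13  (struct: SHIFT busy until I4 writes@9)
[I6] 14/15/16/17  (struct: SHIFT busy until I5 writes@13)
[I7] 18/19/20/21  (struct: SHIFT busy until I6 writes@17)
[I8] 19/20/22/23

I7 = (18, 19, 20, 21)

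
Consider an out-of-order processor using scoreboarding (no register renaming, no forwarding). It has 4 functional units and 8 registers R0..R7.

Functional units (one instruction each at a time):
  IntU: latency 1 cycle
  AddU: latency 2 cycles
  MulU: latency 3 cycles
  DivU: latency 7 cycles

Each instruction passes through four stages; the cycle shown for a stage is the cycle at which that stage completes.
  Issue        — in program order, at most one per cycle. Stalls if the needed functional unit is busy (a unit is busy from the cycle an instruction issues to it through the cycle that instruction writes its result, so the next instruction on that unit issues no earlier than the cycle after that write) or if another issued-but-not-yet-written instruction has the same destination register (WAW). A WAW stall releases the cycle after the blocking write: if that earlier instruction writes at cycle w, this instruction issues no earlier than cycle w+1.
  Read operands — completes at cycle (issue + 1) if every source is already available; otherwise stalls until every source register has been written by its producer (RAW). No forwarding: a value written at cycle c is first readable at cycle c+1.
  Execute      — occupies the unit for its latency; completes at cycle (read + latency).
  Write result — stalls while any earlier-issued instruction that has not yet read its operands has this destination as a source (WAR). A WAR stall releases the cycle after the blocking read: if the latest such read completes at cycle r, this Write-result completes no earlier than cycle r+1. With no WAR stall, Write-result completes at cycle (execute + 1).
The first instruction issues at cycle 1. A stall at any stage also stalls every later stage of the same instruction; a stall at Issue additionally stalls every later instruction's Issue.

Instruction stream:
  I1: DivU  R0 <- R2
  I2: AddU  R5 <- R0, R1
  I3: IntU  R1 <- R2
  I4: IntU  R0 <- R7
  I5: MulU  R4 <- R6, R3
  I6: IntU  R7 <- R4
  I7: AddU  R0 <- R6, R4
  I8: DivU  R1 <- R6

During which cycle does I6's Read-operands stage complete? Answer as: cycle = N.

t=1  issue I1 (DivU)
t=2  I1 read-ops; issue I2 (AddU)
t=3  issue I3 (IntU)
t=4  I3 read-ops
t=5  I3 finished on IntU
t=9  I1 finished on DivU
t=10  I1→R0
t=11  I2 read-ops
t=12  I3→R1
t=13  I2 finished on AddU; issue I4 (IntU)
t=14  I2→R5; I4 read-ops; issue I5 (MulU)
t=15  I4 finished on IntU; I5 read-ops
t=16  I4→R0
t=17  issue I6 (IntU)
t=18  I5 finished on MulU; issue I7 (AddU)
t=19  I5→R4; issue I8 (DivU)
t=20  I6 read-ops; I7 read-ops; I8 read-ops
t=21  I6 finished on IntU
t=22  I6→R7; I7 finished on AddU
t=23  I7→R0
t=27  I8 finished on DivU
t=28  I8→R1

cycle = 20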